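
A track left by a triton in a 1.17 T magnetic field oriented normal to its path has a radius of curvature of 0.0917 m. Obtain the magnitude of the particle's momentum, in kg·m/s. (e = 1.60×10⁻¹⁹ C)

p ≈ 1.72×10^-20 kg·m/s

Since qvB = mv²/r, the momentum p = mv = qBr.
p = (1×1.60×10^-19)(1.17)(0.0917) = 1.72×10^-20 kg·m/s.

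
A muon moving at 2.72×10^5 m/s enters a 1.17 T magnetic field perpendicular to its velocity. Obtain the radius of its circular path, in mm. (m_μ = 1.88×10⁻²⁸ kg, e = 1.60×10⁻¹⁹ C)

The magnetic force provides the centripetal force: qvB = mv²/r, so r = mv/(qB).
r = (1.88×10^-28 kg)(2.72×10^5 m/s) / [(1×1.60×10^-19 C)(1.17 T)] = 2.73×10^-4 m.

r ≈ 0.273 mm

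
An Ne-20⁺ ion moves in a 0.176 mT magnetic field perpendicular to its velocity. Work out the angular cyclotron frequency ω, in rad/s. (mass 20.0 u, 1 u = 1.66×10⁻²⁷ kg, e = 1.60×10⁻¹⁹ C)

ω = qB/m = (1×1.60×10^-19)(1.76×10^-4) / (3.32×10^-26) = 848 rad/s.

ω ≈ 848 rad/s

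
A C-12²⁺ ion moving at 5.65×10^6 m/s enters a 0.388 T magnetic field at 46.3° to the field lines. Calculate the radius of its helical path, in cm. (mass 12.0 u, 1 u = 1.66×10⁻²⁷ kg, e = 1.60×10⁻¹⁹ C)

Only the perpendicular component v⊥ = v sin46.3° = 4.08×10^6 m/s is bent by the field.
r = m v⊥ /(qB) = (1.99×10^-26)(4.08×10^6) / [(2×1.60×10^-19)(0.388)] = 0.655 m.

r ≈ 65.5 cm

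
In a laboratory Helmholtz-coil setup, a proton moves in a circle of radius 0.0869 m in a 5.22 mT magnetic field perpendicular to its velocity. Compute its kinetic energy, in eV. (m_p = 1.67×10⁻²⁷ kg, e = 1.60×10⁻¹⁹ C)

v = qBr/m = (1×1.60×10^-19)(5.22×10^-3)(0.0869) / (1.67×10^-27) = 4.35×10^4 m/s.
K = ½mv² = 0.5·(1.67×10^-27)·(4.35×10^4)² = 1.58×10^-18 J = 9.86 eV.

K ≈ 9.86 eV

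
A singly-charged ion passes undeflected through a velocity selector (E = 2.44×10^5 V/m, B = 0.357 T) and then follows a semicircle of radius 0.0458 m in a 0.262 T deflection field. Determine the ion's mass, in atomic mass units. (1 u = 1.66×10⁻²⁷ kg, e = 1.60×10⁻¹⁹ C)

m ≈ 1.69 u

v = E/B₁ = 6.83×10^5 m/s.
From r = mv/(qB₂), m = qB₂r/v = (1×1.60×10^-19)(0.262)(0.0458) / (6.83×10^5) = 2.81×10^-27 kg.
In atomic mass units: m = 2.81×10^-27 / 1.66×10^-27 = 1.69 u.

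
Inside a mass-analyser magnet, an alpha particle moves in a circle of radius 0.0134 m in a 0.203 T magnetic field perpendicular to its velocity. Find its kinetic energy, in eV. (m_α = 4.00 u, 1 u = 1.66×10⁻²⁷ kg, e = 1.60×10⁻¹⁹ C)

K ≈ 357 eV

v = qBr/m = (2×1.60×10^-19)(0.203)(0.0134) / (6.64×10^-27) = 1.31×10^5 m/s.
K = ½mv² = 0.5·(6.64×10^-27)·(1.31×10^5)² = 5.71×10^-17 J = 357 eV.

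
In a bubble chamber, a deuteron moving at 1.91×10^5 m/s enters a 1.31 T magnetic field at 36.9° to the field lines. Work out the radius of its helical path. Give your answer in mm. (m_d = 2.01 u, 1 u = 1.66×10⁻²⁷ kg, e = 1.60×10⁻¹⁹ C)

Only the perpendicular component v⊥ = v sin36.9° = 1.15×10^5 m/s is bent by the field.
r = m v⊥ /(qB) = (3.34×10^-27)(1.15×10^5) / [(1×1.60×10^-19)(1.31)] = 1.83×10^-3 m.

r ≈ 1.83 mm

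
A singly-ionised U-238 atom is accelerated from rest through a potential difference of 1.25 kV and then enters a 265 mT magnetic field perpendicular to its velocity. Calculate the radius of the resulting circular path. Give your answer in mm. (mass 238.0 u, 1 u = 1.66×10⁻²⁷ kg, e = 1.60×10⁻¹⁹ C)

r ≈ 296 mm

The kinetic energy gained is K = qV = (1×1.60×10^-19)(1250) = 2.00×10^-16 J.
v = √(2K/m) = 3.18×10^4 m/s.
r = mv/(qB) = (3.95×10^-25)(3.18×10^4) / [(1×1.60×10^-19)(0.265)] = 0.296 m.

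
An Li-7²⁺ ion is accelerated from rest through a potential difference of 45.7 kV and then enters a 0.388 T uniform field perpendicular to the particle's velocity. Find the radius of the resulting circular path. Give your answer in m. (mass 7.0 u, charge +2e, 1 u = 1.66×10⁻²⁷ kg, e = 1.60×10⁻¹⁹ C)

The kinetic energy gained is K = qV = (2×1.60×10^-19)(4.57×10^4) = 1.46×10^-14 J.
v = √(2K/m) = 1.59×10^6 m/s.
r = mv/(qB) = (1.16×10^-26)(1.59×10^6) / [(2×1.60×10^-19)(0.388)] = 0.148 m.

r ≈ 0.148 m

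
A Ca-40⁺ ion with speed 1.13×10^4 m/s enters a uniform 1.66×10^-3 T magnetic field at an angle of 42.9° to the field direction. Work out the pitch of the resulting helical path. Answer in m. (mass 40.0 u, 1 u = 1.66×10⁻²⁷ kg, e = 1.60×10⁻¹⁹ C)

pitch ≈ 13.0 m

The velocity component along B is v∥ = v cos42.9° = 8280 m/s.
The cyclotron period T = 2πm/(qB) = 1.57×10^-3 s is set by m, q, B alone.
Pitch = v∥·T = (8280)(1.57×10^-3) = 13.0 m.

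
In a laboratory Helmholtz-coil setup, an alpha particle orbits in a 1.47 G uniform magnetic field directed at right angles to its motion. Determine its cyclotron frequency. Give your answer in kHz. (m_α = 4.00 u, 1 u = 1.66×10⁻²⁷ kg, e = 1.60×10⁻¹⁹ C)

f ≈ 1.13 kHz

f = qB/(2πm) = (2×1.60×10^-19)(1.47×10^-4) / [2π(6.64×10^-27)] = 1130 Hz.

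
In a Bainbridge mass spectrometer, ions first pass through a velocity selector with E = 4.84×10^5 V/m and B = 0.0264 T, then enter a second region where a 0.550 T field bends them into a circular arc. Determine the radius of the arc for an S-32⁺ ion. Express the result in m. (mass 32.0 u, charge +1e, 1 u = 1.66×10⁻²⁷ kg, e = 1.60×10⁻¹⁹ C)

The selector passes v = E/B = 4.84×10^5/0.0264 = 1.83×10^7 m/s.
In the deflection region, r = mv/(qB₂) = (5.31×10^-26)(1.83×10^7) / [(1×1.60×10^-19)(0.550)] = 11.1 m.

r ≈ 11.1 m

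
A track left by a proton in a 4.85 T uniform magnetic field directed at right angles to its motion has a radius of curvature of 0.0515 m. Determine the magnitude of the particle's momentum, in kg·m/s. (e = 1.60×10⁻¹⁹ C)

p ≈ 4.00×10^-20 kg·m/s

Since qvB = mv²/r, the momentum p = mv = qBr.
p = (1×1.60×10^-19)(4.85)(0.0515) = 4.00×10^-20 kg·m/s.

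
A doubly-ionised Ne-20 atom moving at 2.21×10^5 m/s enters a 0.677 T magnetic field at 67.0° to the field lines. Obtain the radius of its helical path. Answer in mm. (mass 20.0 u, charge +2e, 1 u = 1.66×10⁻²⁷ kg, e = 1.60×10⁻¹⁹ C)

r ≈ 31.2 mm

Only the perpendicular component v⊥ = v sin67.0° = 2.03×10^5 m/s is bent by the field.
r = m v⊥ /(qB) = (3.32×10^-26)(2.03×10^5) / [(2×1.60×10^-19)(0.677)] = 0.0312 m.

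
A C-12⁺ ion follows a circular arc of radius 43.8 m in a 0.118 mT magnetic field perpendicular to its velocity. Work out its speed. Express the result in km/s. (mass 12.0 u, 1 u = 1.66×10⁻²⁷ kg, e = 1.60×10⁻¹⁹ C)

From qvB = mv²/r, v = qBr/m.
v = (1×1.60×10^-19)(1.18×10^-4)(43.8) / (1.99×10^-26) = 4.15×10^4 m/s.

v ≈ 41.5 km/s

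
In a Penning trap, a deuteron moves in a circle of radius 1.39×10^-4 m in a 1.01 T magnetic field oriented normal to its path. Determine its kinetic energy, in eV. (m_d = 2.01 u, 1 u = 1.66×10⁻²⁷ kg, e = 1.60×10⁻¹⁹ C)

K ≈ 0.473 eV

v = qBr/m = (1×1.60×10^-19)(1.01)(1.39×10^-4) / (3.34×10^-27) = 6730 m/s.
K = ½mv² = 0.5·(3.34×10^-27)·(6730)² = 7.56×10^-20 J = 0.473 eV.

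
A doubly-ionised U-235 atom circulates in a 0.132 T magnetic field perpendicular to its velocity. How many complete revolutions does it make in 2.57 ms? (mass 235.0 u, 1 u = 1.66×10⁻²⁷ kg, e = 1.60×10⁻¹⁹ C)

N = 44

T = 2πm/(qB) = 2π(3.901×10^-25) / [(2×1.60×10^-19)(0.132)] = 5.8027×10^-5 s.
N = t/T = 2.57×10^-3 / 5.8027×10^-5 ≈ 44.29, so 44 complete revolutions.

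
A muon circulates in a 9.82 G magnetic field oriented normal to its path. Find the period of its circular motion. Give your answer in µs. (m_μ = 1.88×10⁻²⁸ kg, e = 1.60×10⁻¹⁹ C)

T ≈ 7.52 µs

The cyclotron period is independent of speed: T = 2πm/(qB).
T = 2π(1.88×10^-28) / [(1×1.60×10^-19)(9.82×10^-4)] = 7.52×10^-6 s.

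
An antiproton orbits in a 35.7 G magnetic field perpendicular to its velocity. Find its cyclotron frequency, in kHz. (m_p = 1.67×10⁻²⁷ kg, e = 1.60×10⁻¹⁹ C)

f = qB/(2πm) = (1×1.60×10^-19)(3.57×10^-3) / [2π(1.67×10^-27)] = 5.44×10^4 Hz.

f ≈ 54.4 kHz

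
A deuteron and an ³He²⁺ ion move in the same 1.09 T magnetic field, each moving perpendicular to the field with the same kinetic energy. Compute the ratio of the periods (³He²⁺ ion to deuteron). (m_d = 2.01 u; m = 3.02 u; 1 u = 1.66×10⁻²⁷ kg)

ratio ≈ 0.751

T = 2πm/(qB) is independent of speed, so T₂/T₁ = (m₂/q₂)/(m₁/q₁).
T_{³He²⁺ ion}/T_{deuteron} = (5.01×10^-27/2e) / (3.34×10^-27/1e) = 0.751.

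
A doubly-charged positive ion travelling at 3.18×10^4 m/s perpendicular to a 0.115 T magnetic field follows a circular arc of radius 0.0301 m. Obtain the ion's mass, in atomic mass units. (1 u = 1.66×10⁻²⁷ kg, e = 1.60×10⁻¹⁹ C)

qvB = mv²/r ⇒ m = qBr/v.
m = (2×1.60×10^-19)(0.115)(0.0301) / (3.18×10^4) = 3.48×10^-26 kg = 21.0 u.

m ≈ 21.0 u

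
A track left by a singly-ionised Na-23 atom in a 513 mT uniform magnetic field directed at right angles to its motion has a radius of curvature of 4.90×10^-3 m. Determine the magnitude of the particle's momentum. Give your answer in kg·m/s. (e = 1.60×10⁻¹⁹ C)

Since qvB = mv²/r, the momentum p = mv = qBr.
p = (1×1.60×10^-19)(0.513)(4.90×10^-3) = 4.02×10^-22 kg·m/s.

p ≈ 4.02×10^-22 kg·m/s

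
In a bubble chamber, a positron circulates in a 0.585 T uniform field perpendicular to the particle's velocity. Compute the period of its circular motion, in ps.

T ≈ 61.2 ps

The cyclotron period is independent of speed: T = 2πm/(qB).
T = 2π(9.11×10^-31) / [(1×1.60×10^-19)(0.585)] = 6.12×10^-11 s.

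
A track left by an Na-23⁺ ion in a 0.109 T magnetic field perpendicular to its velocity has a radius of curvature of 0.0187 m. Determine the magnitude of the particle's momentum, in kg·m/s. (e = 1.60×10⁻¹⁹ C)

Since qvB = mv²/r, the momentum p = mv = qBr.
p = (1×1.60×10^-19)(0.109)(0.0187) = 3.26×10^-22 kg·m/s.

p ≈ 3.26×10^-22 kg·m/s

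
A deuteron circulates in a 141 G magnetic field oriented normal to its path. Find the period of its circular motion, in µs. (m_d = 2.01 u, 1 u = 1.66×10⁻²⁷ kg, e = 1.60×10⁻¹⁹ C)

The cyclotron period is independent of speed: T = 2πm/(qB).
T = 2π(3.34×10^-27) / [(1×1.60×10^-19)(0.0141)] = 9.29×10^-6 s.

T ≈ 9.29 µs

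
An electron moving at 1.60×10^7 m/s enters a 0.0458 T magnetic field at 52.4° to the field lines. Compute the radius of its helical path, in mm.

Only the perpendicular component v⊥ = v sin52.4° = 1.27×10^7 m/s is bent by the field.
r = m v⊥ /(qB) = (9.11×10^-31)(1.27×10^7) / [(1×1.60×10^-19)(0.0458)] = 1.58×10^-3 m.

r ≈ 1.58 mm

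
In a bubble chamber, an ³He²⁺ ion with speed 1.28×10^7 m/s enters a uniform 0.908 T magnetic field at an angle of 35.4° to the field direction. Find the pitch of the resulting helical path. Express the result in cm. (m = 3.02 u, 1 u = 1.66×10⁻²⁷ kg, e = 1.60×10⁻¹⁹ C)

The velocity component along B is v∥ = v cos35.4° = 1.04×10^7 m/s.
The cyclotron period T = 2πm/(qB) = 1.08×10^-7 s is set by m, q, B alone.
Pitch = v∥·T = (1.04×10^7)(1.08×10^-7) = 1.13 m.

pitch ≈ 113 cm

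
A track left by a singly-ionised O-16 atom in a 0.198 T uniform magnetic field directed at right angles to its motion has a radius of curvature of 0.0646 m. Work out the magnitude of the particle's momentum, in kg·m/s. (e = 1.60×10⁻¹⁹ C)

Since qvB = mv²/r, the momentum p = mv = qBr.
p = (1×1.60×10^-19)(0.198)(0.0646) = 2.05×10^-21 kg·m/s.

p ≈ 2.05×10^-21 kg·m/s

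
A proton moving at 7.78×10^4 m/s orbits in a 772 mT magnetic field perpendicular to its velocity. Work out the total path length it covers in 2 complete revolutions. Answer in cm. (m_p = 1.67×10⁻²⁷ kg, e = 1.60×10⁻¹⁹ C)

r = mv/(qB) = 1.05×10^-3 m, so one revolution covers 2πr = 6.61×10^-3 m.
In 2 revolutions: L = 2·2πr = 0.0132 m.

L ≈ 1.32 cm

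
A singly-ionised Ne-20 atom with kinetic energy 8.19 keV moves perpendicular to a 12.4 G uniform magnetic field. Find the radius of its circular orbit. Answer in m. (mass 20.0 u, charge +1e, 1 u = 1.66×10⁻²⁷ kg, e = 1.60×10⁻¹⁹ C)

Convert the energy: K = 8.19 keV = 1.31×10^-15 J.
v = √(2K/m) = √(2·1.31×10^-15/3.32×10^-26) = 2.81×10^5 m/s.
r = mv/(qB) = (3.32×10^-26)(2.81×10^5) / [(1×1.60×10^-19)(1.24×10^-3)] = 47.0 m.

r ≈ 47.0 m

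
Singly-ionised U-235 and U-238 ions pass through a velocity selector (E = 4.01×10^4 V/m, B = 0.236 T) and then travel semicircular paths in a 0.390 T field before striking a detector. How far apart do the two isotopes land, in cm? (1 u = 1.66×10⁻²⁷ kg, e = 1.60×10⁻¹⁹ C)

Both emerge at v = E/B₁ = 1.70×10^5 m/s.
r = mv/(qB₂), so r₁ = 1.0622 m and r₂ = 1.0758 m, giving Δr = 0.0136 m.
After a semicircle each ion lands a diameter 2r from the entry slit, so the separation is 2Δr = 0.0271 m.

Δd ≈ 2.71 cm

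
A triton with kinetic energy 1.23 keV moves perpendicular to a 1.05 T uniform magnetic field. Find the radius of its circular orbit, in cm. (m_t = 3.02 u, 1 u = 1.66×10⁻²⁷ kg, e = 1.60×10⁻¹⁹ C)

Convert the energy: K = 1.23 keV = 1.97×10^-16 J.
v = √(2K/m) = √(2·1.97×10^-16/5.01×10^-27) = 2.80×10^5 m/s.
r = mv/(qB) = (5.01×10^-27)(2.80×10^5) / [(1×1.60×10^-19)(1.05)] = 8.36×10^-3 m.

r ≈ 0.836 cm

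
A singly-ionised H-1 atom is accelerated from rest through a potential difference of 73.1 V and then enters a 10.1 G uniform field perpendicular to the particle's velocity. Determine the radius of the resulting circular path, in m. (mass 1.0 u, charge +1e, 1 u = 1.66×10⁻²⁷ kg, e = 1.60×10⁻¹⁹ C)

r ≈ 1.22 m

The kinetic energy gained is K = qV = (1×1.60×10^-19)(73.1) = 1.17×10^-17 J.
v = √(2K/m) = 1.19×10^5 m/s.
r = mv/(qB) = (1.66×10^-27)(1.19×10^5) / [(1×1.60×10^-19)(1.01×10^-3)] = 1.22 m.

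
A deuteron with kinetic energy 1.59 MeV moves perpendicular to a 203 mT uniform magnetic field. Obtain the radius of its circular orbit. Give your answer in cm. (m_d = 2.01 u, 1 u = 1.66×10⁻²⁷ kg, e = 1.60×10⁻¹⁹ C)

Convert the energy: K = 1.59 MeV = 2.54×10^-13 J.
v = √(2K/m) = √(2·2.54×10^-13/3.34×10^-27) = 1.23×10^7 m/s.
r = mv/(qB) = (3.34×10^-27)(1.23×10^7) / [(1×1.60×10^-19)(0.203)] = 1.27 m.

r ≈ 127 cm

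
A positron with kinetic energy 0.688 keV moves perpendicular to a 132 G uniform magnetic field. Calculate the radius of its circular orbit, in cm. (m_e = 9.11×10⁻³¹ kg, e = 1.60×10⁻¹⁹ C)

r ≈ 0.671 cm

Convert the energy: K = 0.688 keV = 1.10×10^-16 J.
v = √(2K/m) = √(2·1.10×10^-16/9.11×10^-31) = 1.55×10^7 m/s.
r = mv/(qB) = (9.11×10^-31)(1.55×10^7) / [(1×1.60×10^-19)(0.0132)] = 6.71×10^-3 m.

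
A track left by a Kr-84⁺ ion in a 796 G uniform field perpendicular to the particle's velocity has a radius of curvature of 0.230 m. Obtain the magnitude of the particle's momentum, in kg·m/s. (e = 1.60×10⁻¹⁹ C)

p ≈ 2.93×10^-21 kg·m/s

Since qvB = mv²/r, the momentum p = mv = qBr.
p = (1×1.60×10^-19)(0.0796)(0.230) = 2.93×10^-21 kg·m/s.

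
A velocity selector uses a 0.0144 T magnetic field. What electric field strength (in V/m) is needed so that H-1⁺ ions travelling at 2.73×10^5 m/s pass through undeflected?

E ≈ 3930 V/m

qE = qvB ⇒ E = vB = (2.73×10^5)(0.0144) = 3930 V/m.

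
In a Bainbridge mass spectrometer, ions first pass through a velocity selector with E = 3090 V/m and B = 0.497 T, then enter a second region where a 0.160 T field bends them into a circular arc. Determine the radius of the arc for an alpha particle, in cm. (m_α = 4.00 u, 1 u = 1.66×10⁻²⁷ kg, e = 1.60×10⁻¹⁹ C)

r ≈ 0.0806 cm

The selector passes v = E/B = 3090/0.497 = 6220 m/s.
In the deflection region, r = mv/(qB₂) = (6.64×10^-27)(6220) / [(2×1.60×10^-19)(0.160)] = 8.06×10^-4 m.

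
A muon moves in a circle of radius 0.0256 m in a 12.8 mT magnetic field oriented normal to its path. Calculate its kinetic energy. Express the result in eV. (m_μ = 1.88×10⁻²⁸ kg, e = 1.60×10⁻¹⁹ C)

K ≈ 45.7 eV

v = qBr/m = (1×1.60×10^-19)(0.0128)(0.0256) / (1.88×10^-28) = 2.79×10^5 m/s.
K = ½mv² = 0.5·(1.88×10^-28)·(2.79×10^5)² = 7.31×10^-18 J = 45.7 eV.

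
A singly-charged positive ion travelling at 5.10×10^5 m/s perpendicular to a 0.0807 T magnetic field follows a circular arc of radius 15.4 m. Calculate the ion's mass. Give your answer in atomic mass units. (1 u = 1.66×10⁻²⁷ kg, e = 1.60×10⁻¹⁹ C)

qvB = mv²/r ⇒ m = qBr/v.
m = (1×1.60×10^-19)(0.0807)(15.4) / (5.10×10^5) = 3.90×10^-25 kg = 235 u.

m ≈ 235 u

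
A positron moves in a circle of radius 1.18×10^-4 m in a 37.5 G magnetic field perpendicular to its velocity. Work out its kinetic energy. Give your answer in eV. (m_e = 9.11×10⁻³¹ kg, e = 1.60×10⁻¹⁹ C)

K ≈ 0.0172 eV

v = qBr/m = (1×1.60×10^-19)(3.75×10^-3)(1.18×10^-4) / (9.11×10^-31) = 7.77×10^4 m/s.
K = ½mv² = 0.5·(9.11×10^-31)·(7.77×10^4)² = 2.75×10^-21 J = 0.0172 eV.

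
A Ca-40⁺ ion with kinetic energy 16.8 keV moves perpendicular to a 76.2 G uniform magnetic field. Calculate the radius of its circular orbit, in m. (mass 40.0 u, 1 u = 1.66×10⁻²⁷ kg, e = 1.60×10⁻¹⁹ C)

Convert the energy: K = 16.8 keV = 2.69×10^-15 J.
v = √(2K/m) = √(2·2.69×10^-15/6.64×10^-26) = 2.85×10^5 m/s.
r = mv/(qB) = (6.64×10^-26)(2.85×10^5) / [(1×1.60×10^-19)(7.62×10^-3)] = 15.5 m.

r ≈ 15.5 m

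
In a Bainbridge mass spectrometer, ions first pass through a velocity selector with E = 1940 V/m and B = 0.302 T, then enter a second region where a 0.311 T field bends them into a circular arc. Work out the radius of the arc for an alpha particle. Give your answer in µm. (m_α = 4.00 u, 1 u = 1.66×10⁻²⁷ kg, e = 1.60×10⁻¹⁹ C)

r ≈ 429 µm

The selector passes v = E/B = 1940/0.302 = 6420 m/s.
In the deflection region, r = mv/(qB₂) = (6.64×10^-27)(6420) / [(2×1.60×10^-19)(0.311)] = 4.29×10^-4 m.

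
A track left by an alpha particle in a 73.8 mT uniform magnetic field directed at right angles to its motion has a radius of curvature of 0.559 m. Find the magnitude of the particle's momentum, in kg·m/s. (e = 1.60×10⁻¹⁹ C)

Since qvB = mv²/r, the momentum p = mv = qBr.
p = (2×1.60×10^-19)(0.0738)(0.559) = 1.32×10^-20 kg·m/s.

p ≈ 1.32×10^-20 kg·m/s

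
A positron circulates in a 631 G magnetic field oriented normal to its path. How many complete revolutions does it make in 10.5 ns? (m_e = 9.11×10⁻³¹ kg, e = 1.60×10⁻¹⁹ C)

T = 2πm/(qB) = 2π(9.11×10^-31) / [(1×1.60×10^-19)(0.0631)] = 5.6696×10^-10 s.
N = t/T = 1.05×10^-8 / 5.6696×10^-10 ≈ 18.52, so 18 complete revolutions.

N = 18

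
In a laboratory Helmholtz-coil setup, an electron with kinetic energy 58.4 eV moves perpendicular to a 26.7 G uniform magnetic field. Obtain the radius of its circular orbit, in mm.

Convert the energy: K = 58.4 eV = 9.34×10^-18 J.
v = √(2K/m) = √(2·9.34×10^-18/9.11×10^-31) = 4.53×10^6 m/s.
r = mv/(qB) = (9.11×10^-31)(4.53×10^6) / [(1×1.60×10^-19)(2.67×10^-3)] = 9.66×10^-3 m.

r ≈ 9.66 mm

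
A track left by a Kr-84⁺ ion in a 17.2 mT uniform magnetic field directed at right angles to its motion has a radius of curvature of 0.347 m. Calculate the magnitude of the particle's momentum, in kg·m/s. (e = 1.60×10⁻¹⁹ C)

Since qvB = mv²/r, the momentum p = mv = qBr.
p = (1×1.60×10^-19)(0.0172)(0.347) = 9.55×10^-22 kg·m/s.

p ≈ 9.55×10^-22 kg·m/s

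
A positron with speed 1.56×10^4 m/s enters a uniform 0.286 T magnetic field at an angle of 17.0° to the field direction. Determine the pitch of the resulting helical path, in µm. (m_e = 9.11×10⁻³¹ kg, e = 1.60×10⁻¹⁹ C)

pitch ≈ 1.87 µm

The velocity component along B is v∥ = v cos17.0° = 1.49×10^4 m/s.
The cyclotron period T = 2πm/(qB) = 1.25×10^-10 s is set by m, q, B alone.
Pitch = v∥·T = (1.49×10^4)(1.25×10^-10) = 1.87×10^-6 m.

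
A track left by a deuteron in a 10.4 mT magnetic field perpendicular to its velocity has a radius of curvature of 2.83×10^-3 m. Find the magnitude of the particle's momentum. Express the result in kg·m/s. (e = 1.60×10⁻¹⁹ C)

p ≈ 4.71×10^-24 kg·m/s

Since qvB = mv²/r, the momentum p = mv = qBr.
p = (1×1.60×10^-19)(0.0104)(2.83×10^-3) = 4.71×10^-24 kg·m/s.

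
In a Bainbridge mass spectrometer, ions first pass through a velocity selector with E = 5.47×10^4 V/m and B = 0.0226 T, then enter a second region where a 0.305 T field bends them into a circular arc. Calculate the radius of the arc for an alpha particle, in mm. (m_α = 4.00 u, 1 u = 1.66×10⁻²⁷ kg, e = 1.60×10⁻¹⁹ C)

r ≈ 165 mm

The selector passes v = E/B = 5.47×10^4/0.0226 = 2.42×10^6 m/s.
In the deflection region, r = mv/(qB₂) = (6.64×10^-27)(2.42×10^6) / [(2×1.60×10^-19)(0.305)] = 0.165 m.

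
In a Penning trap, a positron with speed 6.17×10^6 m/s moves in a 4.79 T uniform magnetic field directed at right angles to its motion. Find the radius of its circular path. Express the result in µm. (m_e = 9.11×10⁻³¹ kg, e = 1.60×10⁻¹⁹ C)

The magnetic force provides the centripetal force: qvB = mv²/r, so r = mv/(qB).
r = (9.11×10^-31 kg)(6.17×10^6 m/s) / [(1×1.60×10^-19 C)(4.79 T)] = 7.33×10^-6 m.

r ≈ 7.33 µm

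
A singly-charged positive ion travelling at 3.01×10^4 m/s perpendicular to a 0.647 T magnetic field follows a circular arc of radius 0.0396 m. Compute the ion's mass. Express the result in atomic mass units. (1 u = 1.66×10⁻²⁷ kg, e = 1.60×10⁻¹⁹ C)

qvB = mv²/r ⇒ m = qBr/v.
m = (1×1.60×10^-19)(0.647)(0.0396) / (3.01×10^4) = 1.36×10^-25 kg = 82.0 u.

m ≈ 82.0 u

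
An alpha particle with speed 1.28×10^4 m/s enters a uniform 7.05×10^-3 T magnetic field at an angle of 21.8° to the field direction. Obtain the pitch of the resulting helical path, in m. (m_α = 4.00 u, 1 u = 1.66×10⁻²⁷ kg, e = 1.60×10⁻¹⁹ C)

The velocity component along B is v∥ = v cos21.8° = 1.19×10^4 m/s.
The cyclotron period T = 2πm/(qB) = 1.85×10^-5 s is set by m, q, B alone.
Pitch = v∥·T = (1.19×10^4)(1.85×10^-5) = 0.220 m.

pitch ≈ 0.220 m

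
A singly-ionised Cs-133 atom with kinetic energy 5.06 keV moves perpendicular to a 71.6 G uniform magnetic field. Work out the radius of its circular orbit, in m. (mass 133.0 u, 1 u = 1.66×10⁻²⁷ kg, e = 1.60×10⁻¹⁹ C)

r ≈ 16.5 m

Convert the energy: K = 5.06 keV = 8.10×10^-16 J.
v = √(2K/m) = √(2·8.10×10^-16/2.21×10^-25) = 8.56×10^4 m/s.
r = mv/(qB) = (2.21×10^-25)(8.56×10^4) / [(1×1.60×10^-19)(7.16×10^-3)] = 16.5 m.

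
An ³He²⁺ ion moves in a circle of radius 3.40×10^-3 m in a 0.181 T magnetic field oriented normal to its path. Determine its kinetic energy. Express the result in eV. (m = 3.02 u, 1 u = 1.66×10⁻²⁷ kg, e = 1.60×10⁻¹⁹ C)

v = qBr/m = (2×1.60×10^-19)(0.181)(3.40×10^-3) / (5.01×10^-27) = 3.93×10^4 m/s.
K = ½mv² = 0.5·(5.01×10^-27)·(3.93×10^4)² = 3.87×10^-18 J = 24.2 eV.

K ≈ 24.2 eV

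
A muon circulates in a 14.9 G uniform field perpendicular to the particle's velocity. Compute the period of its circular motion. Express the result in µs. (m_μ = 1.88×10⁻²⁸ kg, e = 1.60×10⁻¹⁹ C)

T ≈ 4.95 µs

The cyclotron period is independent of speed: T = 2πm/(qB).
T = 2π(1.88×10^-28) / [(1×1.60×10^-19)(1.49×10^-3)] = 4.95×10^-6 s.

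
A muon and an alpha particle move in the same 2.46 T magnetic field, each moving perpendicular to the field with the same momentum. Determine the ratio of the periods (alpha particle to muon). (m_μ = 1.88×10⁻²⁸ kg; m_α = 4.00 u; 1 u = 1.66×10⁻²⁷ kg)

T = 2πm/(qB) is independent of speed, so T₂/T₁ = (m₂/q₂)/(m₁/q₁).
T_{alpha particle}/T_{muon} = (6.64×10^-27/2e) / (1.88×10^-28/1e) = 17.7.

ratio ≈ 17.7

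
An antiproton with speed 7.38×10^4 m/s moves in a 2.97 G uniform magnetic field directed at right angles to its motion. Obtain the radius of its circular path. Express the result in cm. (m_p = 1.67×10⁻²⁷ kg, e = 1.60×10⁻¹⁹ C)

The magnetic force provides the centripetal force: qvB = mv²/r, so r = mv/(qB).
r = (1.67×10^-27 kg)(7.38×10^4 m/s) / [(1×1.60×10^-19 C)(2.97×10^-4 T)] = 2.59 m.

r ≈ 259 cm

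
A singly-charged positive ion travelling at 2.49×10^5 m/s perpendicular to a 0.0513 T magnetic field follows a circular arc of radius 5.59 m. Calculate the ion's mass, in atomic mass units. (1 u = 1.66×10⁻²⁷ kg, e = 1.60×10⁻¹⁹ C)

qvB = mv²/r ⇒ m = qBr/v.
m = (1×1.60×10^-19)(0.0513)(5.59) / (2.49×10^5) = 1.84×10^-25 kg = 111 u.

m ≈ 111 u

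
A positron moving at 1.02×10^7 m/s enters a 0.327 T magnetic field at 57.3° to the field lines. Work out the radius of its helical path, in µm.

Only the perpendicular component v⊥ = v sin57.3° = 8.58×10^6 m/s is bent by the field.
r = m v⊥ /(qB) = (9.11×10^-31)(8.58×10^6) / [(1×1.60×10^-19)(0.327)] = 1.49×10^-4 m.

r ≈ 149 µm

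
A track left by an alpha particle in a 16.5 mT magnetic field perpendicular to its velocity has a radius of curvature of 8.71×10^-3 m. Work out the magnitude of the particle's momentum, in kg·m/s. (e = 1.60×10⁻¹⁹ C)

Since qvB = mv²/r, the momentum p = mv = qBr.
p = (2×1.60×10^-19)(0.0165)(8.71×10^-3) = 4.60×10^-23 kg·m/s.

p ≈ 4.60×10^-23 kg·m/s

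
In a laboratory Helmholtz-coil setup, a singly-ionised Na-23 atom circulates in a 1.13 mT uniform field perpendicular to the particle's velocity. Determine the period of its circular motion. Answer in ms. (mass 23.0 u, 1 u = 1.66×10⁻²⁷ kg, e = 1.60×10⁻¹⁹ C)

The cyclotron period is independent of speed: T = 2πm/(qB).
T = 2π(3.82×10^-26) / [(1×1.60×10^-19)(1.13×10^-3)] = 1.33×10^-3 s.

T ≈ 1.33 ms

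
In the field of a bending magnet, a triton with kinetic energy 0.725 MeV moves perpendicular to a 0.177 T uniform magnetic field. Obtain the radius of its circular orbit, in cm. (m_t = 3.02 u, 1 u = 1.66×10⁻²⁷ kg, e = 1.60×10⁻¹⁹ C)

r ≈ 120 cm

Convert the energy: K = 0.725 MeV = 1.16×10^-13 J.
v = √(2K/m) = √(2·1.16×10^-13/5.01×10^-27) = 6.80×10^6 m/s.
r = mv/(qB) = (5.01×10^-27)(6.80×10^6) / [(1×1.60×10^-19)(0.177)] = 1.20 m.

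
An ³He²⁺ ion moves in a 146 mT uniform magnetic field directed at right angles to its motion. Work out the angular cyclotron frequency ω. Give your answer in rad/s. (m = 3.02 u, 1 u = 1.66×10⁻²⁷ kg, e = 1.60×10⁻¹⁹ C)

ω = qB/m = (2×1.60×10^-19)(0.146) / (5.01×10^-27) = 9.32×10^6 rad/s.

ω ≈ 9.32×10^6 rad/s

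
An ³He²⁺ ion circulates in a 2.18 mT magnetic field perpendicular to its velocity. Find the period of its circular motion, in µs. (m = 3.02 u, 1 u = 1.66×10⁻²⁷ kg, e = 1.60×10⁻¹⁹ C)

T ≈ 45.2 µs

The cyclotron period is independent of speed: T = 2πm/(qB).
T = 2π(5.01×10^-27) / [(2×1.60×10^-19)(2.18×10^-3)] = 4.52×10^-5 s.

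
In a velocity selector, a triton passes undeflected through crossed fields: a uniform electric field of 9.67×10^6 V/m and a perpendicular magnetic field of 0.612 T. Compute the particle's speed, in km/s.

v ≈ 15800 km/s

For zero net force, qE = qvB, so v = E/B.
v = (9.67×10^6) / (0.612) = 1.58×10^7 m/s.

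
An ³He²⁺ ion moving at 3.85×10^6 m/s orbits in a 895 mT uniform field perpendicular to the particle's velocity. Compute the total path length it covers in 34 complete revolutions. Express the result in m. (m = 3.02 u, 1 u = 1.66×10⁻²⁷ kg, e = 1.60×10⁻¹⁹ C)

r = mv/(qB) = 0.0674 m, so one revolution covers 2πr = 0.423 m.
In 34 revolutions: L = 34·2πr = 14.4 m.

L ≈ 14.4 m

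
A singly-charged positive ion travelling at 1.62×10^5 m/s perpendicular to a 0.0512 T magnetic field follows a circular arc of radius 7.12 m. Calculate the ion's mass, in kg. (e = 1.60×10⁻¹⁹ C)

qvB = mv²/r ⇒ m = qBr/v.
m = (1×1.60×10^-19)(0.0512)(7.12) / (1.62×10^5) = 3.60×10^-25 kg.

m ≈ 3.60×10^-25 kg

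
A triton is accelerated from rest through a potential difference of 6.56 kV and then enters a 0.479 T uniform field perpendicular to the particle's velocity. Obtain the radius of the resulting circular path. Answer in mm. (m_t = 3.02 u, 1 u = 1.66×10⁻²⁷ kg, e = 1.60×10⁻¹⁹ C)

r ≈ 42.3 mm

The kinetic energy gained is K = qV = (1×1.60×10^-19)(6560) = 1.05×10^-15 J.
v = √(2K/m) = 6.47×10^5 m/s.
r = mv/(qB) = (5.01×10^-27)(6.47×10^5) / [(1×1.60×10^-19)(0.479)] = 0.0423 m.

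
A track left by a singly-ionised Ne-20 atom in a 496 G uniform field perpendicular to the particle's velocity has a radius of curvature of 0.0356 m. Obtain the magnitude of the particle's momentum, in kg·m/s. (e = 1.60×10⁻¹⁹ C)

p ≈ 2.83×10^-22 kg·m/s

Since qvB = mv²/r, the momentum p = mv = qBr.
p = (1×1.60×10^-19)(0.0496)(0.0356) = 2.83×10^-22 kg·m/s.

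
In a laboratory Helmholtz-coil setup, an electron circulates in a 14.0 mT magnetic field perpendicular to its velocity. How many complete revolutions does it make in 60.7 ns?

T = 2πm/(qB) = 2π(9.11×10^-31) / [(1×1.60×10^-19)(0.0140)] = 2.5553×10^-9 s.
N = t/T = 6.07×10^-8 / 2.5553×10^-9 ≈ 23.75, so 23 complete revolutions.

N = 23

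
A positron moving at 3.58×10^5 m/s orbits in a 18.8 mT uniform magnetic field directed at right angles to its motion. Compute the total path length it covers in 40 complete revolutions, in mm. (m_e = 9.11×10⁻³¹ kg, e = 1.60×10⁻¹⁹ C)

r = mv/(qB) = 1.08×10^-4 m, so one revolution covers 2πr = 6.81×10^-4 m.
In 40 revolutions: L = 40·2πr = 0.0272 m.

L ≈ 27.2 mm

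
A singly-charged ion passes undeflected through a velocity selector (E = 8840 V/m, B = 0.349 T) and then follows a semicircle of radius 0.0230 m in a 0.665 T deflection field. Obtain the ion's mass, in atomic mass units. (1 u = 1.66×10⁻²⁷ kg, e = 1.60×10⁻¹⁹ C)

m ≈ 58.2 u

v = E/B₁ = 2.53×10^4 m/s.
From r = mv/(qB₂), m = qB₂r/v = (1×1.60×10^-19)(0.665)(0.0230) / (2.53×10^4) = 9.66×10^-26 kg.
In atomic mass units: m = 9.66×10^-26 / 1.66×10^-27 = 58.2 u.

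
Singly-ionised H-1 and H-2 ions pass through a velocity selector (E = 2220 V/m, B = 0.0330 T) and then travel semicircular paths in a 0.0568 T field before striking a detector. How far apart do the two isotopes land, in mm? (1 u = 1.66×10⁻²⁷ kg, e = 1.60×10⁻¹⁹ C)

Both emerge at v = E/B₁ = 6.73×10^4 m/s.
r = mv/(qB₂), so r₁ = 0.0123 m and r₂ = 0.0246 m, giving Δr = 0.0123 m.
After a semicircle each ion lands a diameter 2r from the entry slit, so the separation is 2Δr = 0.0246 m.

Δd ≈ 24.6 mm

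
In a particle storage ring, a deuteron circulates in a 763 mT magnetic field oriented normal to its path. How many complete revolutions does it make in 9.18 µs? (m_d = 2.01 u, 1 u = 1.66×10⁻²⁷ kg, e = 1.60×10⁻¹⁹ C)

N = 53

T = 2πm/(qB) = 2π(3.3366×10^-27) / [(1×1.60×10^-19)(0.763)] = 1.7173×10^-7 s.
N = t/T = 9.18×10^-6 / 1.7173×10^-7 ≈ 53.46, so 53 complete revolutions.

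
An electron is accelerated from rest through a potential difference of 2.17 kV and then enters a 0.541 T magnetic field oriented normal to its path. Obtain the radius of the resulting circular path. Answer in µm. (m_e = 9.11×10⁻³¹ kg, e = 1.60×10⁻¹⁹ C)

The kinetic energy gained is K = qV = (1×1.60×10^-19)(2170) = 3.47×10^-16 J.
v = √(2K/m) = 2.76×10^7 m/s.
r = mv/(qB) = (9.11×10^-31)(2.76×10^7) / [(1×1.60×10^-19)(0.541)] = 2.91×10^-4 m.

r ≈ 291 µm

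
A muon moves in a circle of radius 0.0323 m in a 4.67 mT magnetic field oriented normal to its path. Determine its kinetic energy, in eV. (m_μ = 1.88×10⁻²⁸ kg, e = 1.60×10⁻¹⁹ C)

v = qBr/m = (1×1.60×10^-19)(4.67×10^-3)(0.0323) / (1.88×10^-28) = 1.28×10^5 m/s.
K = ½mv² = 0.5·(1.88×10^-28)·(1.28×10^5)² = 1.55×10^-18 J = 9.68 eV.

K ≈ 9.68 eV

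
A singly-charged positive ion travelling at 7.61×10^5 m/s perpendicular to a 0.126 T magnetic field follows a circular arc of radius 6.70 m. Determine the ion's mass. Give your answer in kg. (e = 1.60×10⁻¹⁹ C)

qvB = mv²/r ⇒ m = qBr/v.
m = (1×1.60×10^-19)(0.126)(6.70) / (7.61×10^5) = 1.77×10^-25 kg.

m ≈ 1.77×10^-25 kg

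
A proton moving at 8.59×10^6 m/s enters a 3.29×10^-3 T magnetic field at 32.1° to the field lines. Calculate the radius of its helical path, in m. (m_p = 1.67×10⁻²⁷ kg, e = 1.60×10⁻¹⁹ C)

Only the perpendicular component v⊥ = v sin32.1° = 4.56×10^6 m/s is bent by the field.
r = m v⊥ /(qB) = (1.67×10^-27)(4.56×10^6) / [(1×1.60×10^-19)(3.29×10^-3)] = 14.5 m.

r ≈ 14.5 m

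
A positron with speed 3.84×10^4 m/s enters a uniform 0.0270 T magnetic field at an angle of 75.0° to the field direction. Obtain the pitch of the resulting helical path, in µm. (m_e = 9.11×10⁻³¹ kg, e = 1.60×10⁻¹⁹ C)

The velocity component along B is v∥ = v cos75.0° = 9940 m/s.
The cyclotron period T = 2πm/(qB) = 1.32×10^-9 s is set by m, q, B alone.
Pitch = v∥·T = (9940)(1.32×10^-9) = 1.32×10^-5 m.

pitch ≈ 13.2 µm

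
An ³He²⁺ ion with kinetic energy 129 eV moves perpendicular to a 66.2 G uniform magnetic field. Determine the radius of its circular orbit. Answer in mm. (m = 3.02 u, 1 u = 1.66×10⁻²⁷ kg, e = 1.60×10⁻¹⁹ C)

r ≈ 215 mm

Convert the energy: K = 129 eV = 2.06×10^-17 J.
v = √(2K/m) = √(2·2.06×10^-17/5.01×10^-27) = 9.07×10^4 m/s.
r = mv/(qB) = (5.01×10^-27)(9.07×10^4) / [(2×1.60×10^-19)(6.62×10^-3)] = 0.215 m.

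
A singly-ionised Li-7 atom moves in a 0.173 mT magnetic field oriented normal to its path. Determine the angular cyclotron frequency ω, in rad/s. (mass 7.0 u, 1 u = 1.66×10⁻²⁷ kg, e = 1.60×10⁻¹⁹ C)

ω = qB/m = (1×1.60×10^-19)(1.73×10^-4) / (1.16×10^-26) = 2380 rad/s.

ω ≈ 2380 rad/s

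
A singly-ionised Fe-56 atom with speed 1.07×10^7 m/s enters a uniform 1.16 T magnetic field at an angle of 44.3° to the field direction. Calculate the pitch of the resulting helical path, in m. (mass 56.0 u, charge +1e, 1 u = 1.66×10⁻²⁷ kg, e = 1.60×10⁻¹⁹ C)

pitch ≈ 24.1 m

The velocity component along B is v∥ = v cos44.3° = 7.66×10^6 m/s.
The cyclotron period T = 2πm/(qB) = 3.15×10^-6 s is set by m, q, B alone.
Pitch = v∥·T = (7.66×10^6)(3.15×10^-6) = 24.1 m.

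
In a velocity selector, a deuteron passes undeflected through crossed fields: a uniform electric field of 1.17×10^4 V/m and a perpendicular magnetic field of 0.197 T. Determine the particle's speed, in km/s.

For zero net force, qE = qvB, so v = E/B.
v = (1.17×10^4) / (0.197) = 5.94×10^4 m/s.

v ≈ 59.4 km/s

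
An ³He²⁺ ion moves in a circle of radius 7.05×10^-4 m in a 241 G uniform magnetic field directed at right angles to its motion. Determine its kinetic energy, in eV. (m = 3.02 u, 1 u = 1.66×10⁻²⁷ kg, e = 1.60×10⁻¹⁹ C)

v = qBr/m = (2×1.60×10^-19)(0.0241)(7.05×10^-4) / (5.01×10^-27) = 1080 m/s.
K = ½mv² = 0.5·(5.01×10^-27)·(1080)² = 2.95×10^-21 J = 0.0184 eV.

K ≈ 0.0184 eV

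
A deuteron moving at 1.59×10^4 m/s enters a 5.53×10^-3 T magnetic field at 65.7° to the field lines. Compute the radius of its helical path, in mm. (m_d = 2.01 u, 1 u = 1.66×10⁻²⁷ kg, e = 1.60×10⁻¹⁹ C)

Only the perpendicular component v⊥ = v sin65.7° = 1.45×10^4 m/s is bent by the field.
r = m v⊥ /(qB) = (3.34×10^-27)(1.45×10^4) / [(1×1.60×10^-19)(5.53×10^-3)] = 0.0546 m.

r ≈ 54.6 mm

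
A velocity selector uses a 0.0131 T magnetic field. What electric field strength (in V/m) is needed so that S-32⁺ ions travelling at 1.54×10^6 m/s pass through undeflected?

E ≈ 2.02×10^4 V/m

qE = qvB ⇒ E = vB = (1.54×10^6)(0.0131) = 2.02×10^4 V/m.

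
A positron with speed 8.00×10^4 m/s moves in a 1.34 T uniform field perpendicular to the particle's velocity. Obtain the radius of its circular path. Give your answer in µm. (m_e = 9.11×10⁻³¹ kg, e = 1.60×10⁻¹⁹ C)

r ≈ 0.340 µm

The magnetic force provides the centripetal force: qvB = mv²/r, so r = mv/(qB).
r = (9.11×10^-31 kg)(8.00×10^4 m/s) / [(1×1.60×10^-19 C)(1.34 T)] = 3.40×10^-7 m.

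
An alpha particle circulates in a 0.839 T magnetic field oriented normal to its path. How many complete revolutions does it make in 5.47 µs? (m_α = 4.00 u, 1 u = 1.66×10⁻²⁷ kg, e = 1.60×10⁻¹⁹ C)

T = 2πm/(qB) = 2π(6.64×10^-27) / [(2×1.60×10^-19)(0.839)] = 1.5539×10^-7 s.
N = t/T = 5.47×10^-6 / 1.5539×10^-7 ≈ 35.20, so 35 complete revolutions.

N = 35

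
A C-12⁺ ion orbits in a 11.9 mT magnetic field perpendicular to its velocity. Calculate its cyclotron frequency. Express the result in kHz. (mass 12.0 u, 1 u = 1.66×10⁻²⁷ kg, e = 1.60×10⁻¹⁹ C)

f = qB/(2πm) = (1×1.60×10^-19)(0.0119) / [2π(1.99×10^-26)] = 1.52×10^4 Hz.

f ≈ 15.2 kHz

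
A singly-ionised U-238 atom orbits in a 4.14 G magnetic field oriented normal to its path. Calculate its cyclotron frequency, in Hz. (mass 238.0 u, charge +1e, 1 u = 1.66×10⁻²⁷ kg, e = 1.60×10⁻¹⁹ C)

f = qB/(2πm) = (1×1.60×10^-19)(4.14×10^-4) / [2π(3.95×10^-25)] = 26.7 Hz.

f ≈ 26.7 Hz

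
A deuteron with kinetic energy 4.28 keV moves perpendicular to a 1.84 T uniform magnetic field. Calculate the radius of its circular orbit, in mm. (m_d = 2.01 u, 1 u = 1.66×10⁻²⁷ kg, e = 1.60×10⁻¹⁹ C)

r ≈ 7.26 mm

Convert the energy: K = 4.28 keV = 6.85×10^-16 J.
v = √(2K/m) = √(2·6.85×10^-16/3.34×10^-27) = 6.41×10^5 m/s.
r = mv/(qB) = (3.34×10^-27)(6.41×10^5) / [(1×1.60×10^-19)(1.84)] = 7.26×10^-3 m.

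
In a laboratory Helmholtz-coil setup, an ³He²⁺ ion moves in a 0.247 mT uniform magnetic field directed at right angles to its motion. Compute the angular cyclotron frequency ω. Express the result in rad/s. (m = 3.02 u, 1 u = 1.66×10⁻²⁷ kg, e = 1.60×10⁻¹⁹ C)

ω ≈ 1.58×10^4 rad/s

ω = qB/m = (2×1.60×10^-19)(2.47×10^-4) / (5.01×10^-27) = 1.58×10^4 rad/s.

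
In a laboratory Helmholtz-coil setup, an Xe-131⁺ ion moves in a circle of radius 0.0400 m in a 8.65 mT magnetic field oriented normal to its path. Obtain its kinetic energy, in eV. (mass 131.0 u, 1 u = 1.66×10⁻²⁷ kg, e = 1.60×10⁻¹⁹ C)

v = qBr/m = (1×1.60×10^-19)(8.65×10^-3)(0.0400) / (2.17×10^-25) = 255 m/s.
K = ½mv² = 0.5·(2.17×10^-25)·(255)² = 7.05×10^-21 J = 0.0440 eV.

K ≈ 0.0440 eV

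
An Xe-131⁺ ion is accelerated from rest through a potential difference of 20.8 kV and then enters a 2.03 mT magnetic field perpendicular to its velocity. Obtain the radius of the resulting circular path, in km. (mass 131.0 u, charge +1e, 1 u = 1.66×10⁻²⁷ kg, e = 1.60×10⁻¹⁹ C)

r ≈ 0.117 km

The kinetic energy gained is K = qV = (1×1.60×10^-19)(2.08×10^4) = 3.33×10^-15 J.
v = √(2K/m) = 1.75×10^5 m/s.
r = mv/(qB) = (2.17×10^-25)(1.75×10^5) / [(1×1.60×10^-19)(2.03×10^-3)] = 117 m.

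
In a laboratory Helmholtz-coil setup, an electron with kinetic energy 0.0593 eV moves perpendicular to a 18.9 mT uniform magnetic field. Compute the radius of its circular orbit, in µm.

Convert the energy: K = 0.0593 eV = 9.49×10^-21 J.
v = √(2K/m) = √(2·9.49×10^-21/9.11×10^-31) = 1.44×10^5 m/s.
r = mv/(qB) = (9.11×10^-31)(1.44×10^5) / [(1×1.60×10^-19)(0.0189)] = 4.35×10^-5 m.

r ≈ 43.5 µm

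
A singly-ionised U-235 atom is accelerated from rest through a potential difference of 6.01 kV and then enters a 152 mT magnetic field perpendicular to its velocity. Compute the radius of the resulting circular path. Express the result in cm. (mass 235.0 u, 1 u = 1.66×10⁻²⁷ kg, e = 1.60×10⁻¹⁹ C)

The kinetic energy gained is K = qV = (1×1.60×10^-19)(6010) = 9.62×10^-16 J.
v = √(2K/m) = 7.02×10^4 m/s.
r = mv/(qB) = (3.90×10^-25)(7.02×10^4) / [(1×1.60×10^-19)(0.152)] = 1.13 m.

r ≈ 113 cm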